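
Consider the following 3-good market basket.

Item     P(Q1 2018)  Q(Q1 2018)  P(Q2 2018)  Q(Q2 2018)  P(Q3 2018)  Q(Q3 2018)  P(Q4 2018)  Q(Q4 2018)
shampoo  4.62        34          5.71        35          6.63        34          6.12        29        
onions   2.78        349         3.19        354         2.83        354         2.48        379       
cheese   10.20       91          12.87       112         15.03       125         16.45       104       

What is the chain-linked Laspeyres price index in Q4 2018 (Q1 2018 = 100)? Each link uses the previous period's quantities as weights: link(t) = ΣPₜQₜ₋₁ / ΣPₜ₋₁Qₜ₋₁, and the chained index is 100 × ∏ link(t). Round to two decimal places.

Link Q1 2018→Q2 2018:
ΣP(Q2 2018)Q(Q1 2018) = 5.71×34 + 3.19×349 + 12.87×91 = 194.14 + 1113.31 + 1171.17 = 2478.62
ΣP(Q1 2018)Q(Q1 2018) = 4.62×34 + 2.78×349 + 10.20×91 = 157.08 + 970.22 + 928.2 = 2055.5
link = 2478.62/2055.5 = 1.205848
Link Q2 2018→Q3 2018:
ΣP(Q3 2018)Q(Q2 2018) = 6.63×35 + 2.83×354 + 15.03×112 = 232.05 + 1001.82 + 1683.36 = 2917.23
ΣP(Q2 2018)Q(Q2 2018) = 5.71×35 + 3.19×354 + 12.87×112 = 199.85 + 1129.26 + 1441.44 = 2770.55
link = 2917.23/2770.55 = 1.052943
Link Q3 2018→Q4 2018:
ΣP(Q4 2018)Q(Q3 2018) = 6.12×34 + 2.48×354 + 16.45×125 = 208.08 + 877.92 + 2056.25 = 3142.25
ΣP(Q3 2018)Q(Q3 2018) = 6.63×34 + 2.83×354 + 15.03×125 = 225.42 + 1001.82 + 1878.75 = 3105.99
link = 3142.25/3105.99 = 1.011674
Chained index = 100 × 1.205848 × 1.052943 × 1.011674 = 128.4511

128.45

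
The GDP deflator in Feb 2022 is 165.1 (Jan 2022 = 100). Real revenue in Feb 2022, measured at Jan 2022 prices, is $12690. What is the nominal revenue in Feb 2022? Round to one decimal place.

20951.2

Nominal = Real × (Index/100) = 12690 × (165.1/100)
        = 12690 × 1.651 = 20951.1900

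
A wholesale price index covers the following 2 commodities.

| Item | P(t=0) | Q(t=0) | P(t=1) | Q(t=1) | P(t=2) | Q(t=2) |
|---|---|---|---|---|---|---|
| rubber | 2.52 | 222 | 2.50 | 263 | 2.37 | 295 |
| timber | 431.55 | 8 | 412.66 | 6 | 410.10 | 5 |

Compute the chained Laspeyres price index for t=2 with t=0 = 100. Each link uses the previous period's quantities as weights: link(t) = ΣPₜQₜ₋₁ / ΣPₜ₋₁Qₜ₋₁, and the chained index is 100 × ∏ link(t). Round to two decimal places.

94.60

Link t=0→t=1:
ΣP(t=1)Q(t=0) = 2.50×222 + 412.66×8 = 555 + 3301.28 = 3856.28
ΣP(t=0)Q(t=0) = 2.52×222 + 431.55×8 = 559.44 + 3452.4 = 4011.84
link = 3856.28/4011.84 = 0.961225
Link t=1→t=2:
ΣP(t=2)Q(t=1) = 2.37×263 + 410.10×6 = 623.31 + 2460.6 = 3083.91
ΣP(t=1)Q(t=1) = 2.50×263 + 412.66×6 = 657.5 + 2475.96 = 3133.46
link = 3083.91/3133.46 = 0.984187
Chained index = 100 × 0.961225 × 0.984187 = 94.6025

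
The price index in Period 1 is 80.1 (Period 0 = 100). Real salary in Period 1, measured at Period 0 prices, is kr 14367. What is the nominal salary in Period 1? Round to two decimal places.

11507.97

Nominal = Real × (Index/100) = 14367 × (80.1/100)
        = 14367 × 0.801 = 11507.9670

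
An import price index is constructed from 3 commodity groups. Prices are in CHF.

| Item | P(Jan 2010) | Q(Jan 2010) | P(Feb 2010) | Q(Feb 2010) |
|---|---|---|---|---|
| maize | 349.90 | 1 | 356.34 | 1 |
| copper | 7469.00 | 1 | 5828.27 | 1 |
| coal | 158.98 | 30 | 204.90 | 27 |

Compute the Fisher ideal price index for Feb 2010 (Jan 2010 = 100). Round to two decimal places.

Laspeyres component (base-period weights):
ΣP(Feb 2010)Q(Jan 2010) = 356.34×1 + 5828.27×1 + 204.90×30 = 356.34 + 5828.27 + 6147 = 12331.61
ΣP(Jan 2010)Q(Jan 2010) = 349.90×1 + 7469.00×1 + 158.98×30 = 349.9 + 7469 + 4769.4 = 12588.3
L = 12331.61 / 12588.3 × 100 = 97.9609
Paasche component (current-period weights):
ΣP(Feb 2010)Q(Feb 2010) = 356.34×1 + 5828.27×1 + 204.90×27 = 356.34 + 5828.27 + 5532.3 = 11716.91
ΣP(Jan 2010)Q(Feb 2010) = 349.90×1 + 7469.00×1 + 158.98×27 = 349.9 + 7469 + 4292.46 = 12111.36
P = 11716.91 / 12111.36 × 100 = 96.7431
Fisher = √(L × P) = √(97.9609 × 96.7431) = 97.3501

97.35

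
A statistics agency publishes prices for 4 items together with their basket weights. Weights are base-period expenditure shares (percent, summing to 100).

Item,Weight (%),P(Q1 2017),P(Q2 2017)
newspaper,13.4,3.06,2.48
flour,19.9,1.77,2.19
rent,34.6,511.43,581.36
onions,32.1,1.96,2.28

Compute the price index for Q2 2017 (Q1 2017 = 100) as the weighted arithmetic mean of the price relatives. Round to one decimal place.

112.2

newspaper: 13.4 × (2.48/3.06) = 13.4 × 0.810458 = 10.8601
flour: 19.9 × (2.19/1.77) = 19.9 × 1.237288 = 24.6220
rent: 34.6 × (581.36/511.43) = 34.6 × 1.136734 = 39.3310
onions: 32.1 × (2.28/1.96) = 32.1 × 1.163265 = 37.3408
Index = Σ wᵢ·(p₁ᵢ/p₀ᵢ) = 10.8601 + 24.6220 + 39.3310 + 37.3408 = 112.1540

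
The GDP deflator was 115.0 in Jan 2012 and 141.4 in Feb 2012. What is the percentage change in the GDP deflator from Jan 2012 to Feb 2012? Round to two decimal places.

22.96%

Change = (141.4 − 115.0) / 115.0 × 100
       = 26.4 / 115.0 × 100 = 22.9565%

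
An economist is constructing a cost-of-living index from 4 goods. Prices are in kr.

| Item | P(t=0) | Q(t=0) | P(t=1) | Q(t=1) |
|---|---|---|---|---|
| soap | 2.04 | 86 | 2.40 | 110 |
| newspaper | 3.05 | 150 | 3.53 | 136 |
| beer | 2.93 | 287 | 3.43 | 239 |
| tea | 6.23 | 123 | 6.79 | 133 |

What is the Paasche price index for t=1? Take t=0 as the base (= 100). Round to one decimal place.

Paasche price index uses current-period quantities as weights.
ΣP(t=1)·Q(t=1) = 2.40×110 + 3.53×136 + 3.43×239 + 6.79×133 = 264 + 480.08 + 819.77 + 903.07 = 2466.92
ΣP(t=0)·Q(t=1) = 2.04×110 + 3.05×136 + 2.93×239 + 6.23×133 = 224.4 + 414.8 + 700.27 + 828.59 = 2168.06
Index = 2466.92 / 2168.06 × 100 = 113.7847

113.8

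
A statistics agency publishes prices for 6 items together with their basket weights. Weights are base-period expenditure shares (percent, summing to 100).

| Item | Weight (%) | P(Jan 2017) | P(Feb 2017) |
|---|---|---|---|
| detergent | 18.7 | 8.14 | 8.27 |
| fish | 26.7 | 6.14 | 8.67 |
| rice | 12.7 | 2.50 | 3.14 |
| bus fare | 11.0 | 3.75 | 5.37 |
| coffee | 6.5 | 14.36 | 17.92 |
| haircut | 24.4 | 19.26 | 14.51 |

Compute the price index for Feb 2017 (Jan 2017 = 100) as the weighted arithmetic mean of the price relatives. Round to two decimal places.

114.90

detergent: 18.7 × (8.27/8.14) = 18.7 × 1.015971 = 18.9986
fish: 26.7 × (8.67/6.14) = 26.7 × 1.412052 = 37.7018
rice: 12.7 × (3.14/2.50) = 12.7 × 1.256000 = 15.9512
bus fare: 11.0 × (5.37/3.75) = 11.0 × 1.432000 = 15.7520
coffee: 6.5 × (17.92/14.36) = 6.5 × 1.247911 = 8.1114
haircut: 24.4 × (14.51/19.26) = 24.4 × 0.753375 = 18.3823
Index = Σ wᵢ·(p₁ᵢ/p₀ᵢ) = 18.9986 + 37.7018 + 15.9512 + 15.7520 + 8.1114 + 18.3823 = 114.8974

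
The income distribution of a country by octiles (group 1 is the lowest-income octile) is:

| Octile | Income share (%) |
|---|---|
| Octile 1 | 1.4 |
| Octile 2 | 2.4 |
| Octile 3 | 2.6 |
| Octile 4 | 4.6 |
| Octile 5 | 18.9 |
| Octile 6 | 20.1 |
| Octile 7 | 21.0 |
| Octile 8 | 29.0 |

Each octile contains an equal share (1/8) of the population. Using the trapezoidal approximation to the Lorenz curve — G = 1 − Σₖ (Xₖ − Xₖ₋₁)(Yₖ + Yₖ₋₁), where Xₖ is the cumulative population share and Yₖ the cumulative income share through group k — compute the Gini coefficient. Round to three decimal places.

0.441

Cumulative income shares Yₖ: 0.0140, 0.0380, 0.0640, 0.1100, 0.2990, 0.5000, 0.7100, 1.0000
Σ (Xₖ−Xₖ₋₁)(Yₖ+Yₖ₋₁) = (1/8)(0.0140+0.0000) + (1/8)(0.0380+0.0140) + (1/8)(0.0640+0.0380) + (1/8)(0.1100+0.0640) + (1/8)(0.2990+0.1100) + (1/8)(0.5000+0.2990) + (1/8)(0.7100+0.5000) + (1/8)(1.0000+0.7100)
  = 0.0017 + 0.0065 + 0.0128 + 0.0217 + 0.0511 + 0.0999 + 0.1512 + 0.2137 = 0.5587
G = 1 − 0.5587 = 0.4413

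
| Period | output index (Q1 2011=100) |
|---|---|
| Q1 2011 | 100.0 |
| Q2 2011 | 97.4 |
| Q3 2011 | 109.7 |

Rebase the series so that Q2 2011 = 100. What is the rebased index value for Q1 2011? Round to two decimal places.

102.67

Rebased(Q1 2011) = 100.0 / 97.4 × 100 = 102.6694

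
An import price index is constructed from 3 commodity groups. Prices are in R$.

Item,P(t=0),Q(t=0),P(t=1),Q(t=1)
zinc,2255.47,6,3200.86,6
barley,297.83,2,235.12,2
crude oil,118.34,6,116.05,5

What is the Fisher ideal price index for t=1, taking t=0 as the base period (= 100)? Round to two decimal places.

Laspeyres component (base-period weights):
ΣP(t=1)Q(t=0) = 3200.86×6 + 235.12×2 + 116.05×6 = 19205.16 + 470.24 + 696.3 = 20371.7
ΣP(t=0)Q(t=0) = 2255.47×6 + 297.83×2 + 118.34×6 = 13532.82 + 595.66 + 710.04 = 14838.52
L = 20371.7 / 14838.52 × 100 = 137.2893
Paasche component (current-period weights):
ΣP(t=1)Q(t=1) = 3200.86×6 + 235.12×2 + 116.05×5 = 19205.16 + 470.24 + 580.25 = 20255.65
ΣP(t=0)Q(t=1) = 2255.47×6 + 297.83×2 + 118.34×5 = 13532.82 + 595.66 + 591.7 = 14720.18
P = 20255.65 / 14720.18 × 100 = 137.6046
Fisher = √(L × P) = √(137.2893 × 137.6046) = 137.4469

137.45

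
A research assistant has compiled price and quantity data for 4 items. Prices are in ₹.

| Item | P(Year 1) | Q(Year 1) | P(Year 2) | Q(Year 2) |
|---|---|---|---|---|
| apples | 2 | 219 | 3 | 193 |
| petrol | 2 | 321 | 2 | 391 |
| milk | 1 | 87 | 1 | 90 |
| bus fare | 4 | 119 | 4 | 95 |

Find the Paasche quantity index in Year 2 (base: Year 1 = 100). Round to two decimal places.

98.34

Paasche quantity index uses current-period prices as weights.
ΣP(Year 2)·Q(Year 2) = 3×193 + 2×391 + 1×90 + 4×95 = 579 + 782 + 90 + 380 = 1831
ΣP(Year 2)·Q(Year 1) = 3×219 + 2×321 + 1×87 + 4×119 = 657 + 642 + 87 + 476 = 1862
Index = 1831 / 1862 × 100 = 98.3351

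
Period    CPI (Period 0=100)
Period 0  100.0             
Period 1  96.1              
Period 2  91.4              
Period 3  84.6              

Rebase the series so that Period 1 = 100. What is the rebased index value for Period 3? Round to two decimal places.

Rebased(Period 3) = 84.6 / 96.1 × 100 = 88.0333

88.03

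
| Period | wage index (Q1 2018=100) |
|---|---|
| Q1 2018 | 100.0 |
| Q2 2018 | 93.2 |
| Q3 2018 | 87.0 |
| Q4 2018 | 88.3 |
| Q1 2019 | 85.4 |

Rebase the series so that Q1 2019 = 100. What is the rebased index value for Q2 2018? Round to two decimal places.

109.13

Rebased(Q2 2018) = 93.2 / 85.4 × 100 = 109.1335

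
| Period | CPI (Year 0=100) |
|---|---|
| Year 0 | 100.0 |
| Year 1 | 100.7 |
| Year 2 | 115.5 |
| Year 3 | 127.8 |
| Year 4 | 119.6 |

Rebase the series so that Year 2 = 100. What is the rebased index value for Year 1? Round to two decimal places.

Rebased(Year 1) = 100.7 / 115.5 × 100 = 87.1861

87.19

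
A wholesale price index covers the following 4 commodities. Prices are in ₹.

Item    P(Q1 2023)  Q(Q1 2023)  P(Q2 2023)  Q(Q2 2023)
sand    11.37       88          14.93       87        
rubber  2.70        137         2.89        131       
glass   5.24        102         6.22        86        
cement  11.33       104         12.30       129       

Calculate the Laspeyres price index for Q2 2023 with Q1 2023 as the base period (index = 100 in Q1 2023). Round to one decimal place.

117.5

Laspeyres price index uses base-period quantities as weights.
ΣP(Q2 2023)·Q(Q1 2023) = 14.93×88 + 2.89×137 + 6.22×102 + 12.30×104 = 1313.84 + 395.93 + 634.44 + 1279.2 = 3623.41
ΣP(Q1 2023)·Q(Q1 2023) = 11.37×88 + 2.70×137 + 5.24×102 + 11.33×104 = 1000.56 + 369.9 + 534.48 + 1178.32 = 3083.26
Index = 3623.41 / 3083.26 × 100 = 117.5188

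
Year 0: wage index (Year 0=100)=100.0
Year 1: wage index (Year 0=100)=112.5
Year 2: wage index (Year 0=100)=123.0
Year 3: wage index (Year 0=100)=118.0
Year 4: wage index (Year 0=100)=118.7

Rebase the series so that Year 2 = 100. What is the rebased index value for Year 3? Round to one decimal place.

Rebased(Year 3) = 118.0 / 123.0 × 100 = 95.9350

95.9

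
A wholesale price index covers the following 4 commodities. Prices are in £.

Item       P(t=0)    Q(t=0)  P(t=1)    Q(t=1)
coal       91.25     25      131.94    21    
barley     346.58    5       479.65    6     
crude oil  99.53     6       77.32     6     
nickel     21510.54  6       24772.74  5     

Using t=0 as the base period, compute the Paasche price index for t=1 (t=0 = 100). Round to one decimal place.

115.9

Paasche price index uses current-period quantities as weights.
ΣP(t=1)·Q(t=1) = 131.94×21 + 479.65×6 + 77.32×6 + 24772.74×5 = 2770.74 + 2877.9 + 463.92 + 123863.7 = 129976.26
ΣP(t=0)·Q(t=1) = 91.25×21 + 346.58×6 + 99.53×6 + 21510.54×5 = 1916.25 + 2079.48 + 597.18 + 107552.7 = 112145.61
Index = 129976.26 / 112145.61 × 100 = 115.8996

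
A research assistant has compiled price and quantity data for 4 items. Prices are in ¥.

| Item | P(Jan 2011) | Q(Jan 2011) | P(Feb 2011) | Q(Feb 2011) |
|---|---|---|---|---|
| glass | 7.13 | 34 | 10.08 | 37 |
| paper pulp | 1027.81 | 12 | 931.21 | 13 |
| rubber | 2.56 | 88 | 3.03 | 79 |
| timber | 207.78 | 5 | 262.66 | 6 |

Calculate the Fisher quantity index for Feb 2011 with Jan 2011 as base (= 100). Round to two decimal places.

Laspeyres component (base-period weights):
ΣP(Jan 2011)Q(Feb 2011) = 7.13×37 + 1027.81×13 + 2.56×79 + 207.78×6 = 263.81 + 13361.53 + 202.24 + 1246.68 = 15074.26
ΣP(Jan 2011)Q(Jan 2011) = 7.13×34 + 1027.81×12 + 2.56×88 + 207.78×5 = 242.42 + 12333.72 + 225.28 + 1038.9 = 13840.32
L = 15074.26 / 13840.32 × 100 = 108.9155
Paasche component (current-period weights):
ΣP(Feb 2011)Q(Feb 2011) = 10.08×37 + 931.21×13 + 3.03×79 + 262.66×6 = 372.96 + 12105.73 + 239.37 + 1575.96 = 14294.02
ΣP(Feb 2011)Q(Jan 2011) = 10.08×34 + 931.21×12 + 3.03×88 + 262.66×5 = 342.72 + 11174.52 + 266.64 + 1313.3 = 13097.18
P = 14294.02 / 13097.18 × 100 = 109.1382
Fisher = √(L × P) = √(108.9155 × 109.1382) = 109.0268

109.03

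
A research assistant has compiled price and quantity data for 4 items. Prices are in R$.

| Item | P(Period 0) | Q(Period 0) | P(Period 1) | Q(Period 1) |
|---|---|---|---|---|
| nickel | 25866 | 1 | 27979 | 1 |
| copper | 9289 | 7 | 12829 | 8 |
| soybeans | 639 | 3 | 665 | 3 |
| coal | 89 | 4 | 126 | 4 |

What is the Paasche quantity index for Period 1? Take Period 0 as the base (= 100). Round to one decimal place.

110.7

Paasche quantity index uses current-period prices as weights.
ΣP(Period 1)·Q(Period 1) = 27979×1 + 12829×8 + 665×3 + 126×4 = 27979 + 102632 + 1995 + 504 = 133110
ΣP(Period 1)·Q(Period 0) = 27979×1 + 12829×7 + 665×3 + 126×4 = 27979 + 89803 + 1995 + 504 = 120281
Index = 133110 / 120281 × 100 = 110.6659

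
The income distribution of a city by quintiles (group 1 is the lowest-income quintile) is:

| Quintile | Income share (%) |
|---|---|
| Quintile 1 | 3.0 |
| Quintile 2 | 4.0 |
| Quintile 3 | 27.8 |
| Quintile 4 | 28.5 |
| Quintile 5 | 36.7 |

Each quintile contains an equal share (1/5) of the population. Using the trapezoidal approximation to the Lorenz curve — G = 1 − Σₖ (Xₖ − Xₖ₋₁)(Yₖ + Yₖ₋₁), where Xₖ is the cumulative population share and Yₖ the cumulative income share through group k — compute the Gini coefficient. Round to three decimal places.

0.368

Cumulative income shares Yₖ: 0.0300, 0.0700, 0.3480, 0.6330, 1.0000
Σ (Xₖ−Xₖ₋₁)(Yₖ+Yₖ₋₁) = (1/5)(0.0300+0.0000) + (1/5)(0.0700+0.0300) + (1/5)(0.3480+0.0700) + (1/5)(0.6330+0.3480) + (1/5)(1.0000+0.6330)
  = 0.0060 + 0.0200 + 0.0836 + 0.1962 + 0.3266 = 0.6324
G = 1 − 0.6324 = 0.3676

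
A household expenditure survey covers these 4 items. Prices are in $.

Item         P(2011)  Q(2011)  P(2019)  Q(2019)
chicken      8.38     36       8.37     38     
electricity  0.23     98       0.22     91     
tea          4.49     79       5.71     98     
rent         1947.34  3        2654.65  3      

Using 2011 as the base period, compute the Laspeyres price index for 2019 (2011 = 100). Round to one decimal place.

Laspeyres price index uses base-period quantities as weights.
ΣP(2019)·Q(2011) = 8.37×36 + 0.22×98 + 5.71×79 + 2654.65×3 = 301.32 + 21.56 + 451.09 + 7963.95 = 8737.92
ΣP(2011)·Q(2011) = 8.38×36 + 0.23×98 + 4.49×79 + 1947.34×3 = 301.68 + 22.54 + 354.71 + 5842.02 = 6520.95
Index = 8737.92 / 6520.95 × 100 = 133.9977

134.0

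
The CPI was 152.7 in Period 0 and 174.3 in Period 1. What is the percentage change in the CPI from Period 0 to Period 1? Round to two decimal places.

14.15%

Change = (174.3 − 152.7) / 152.7 × 100
       = 21.6 / 152.7 × 100 = 14.1454%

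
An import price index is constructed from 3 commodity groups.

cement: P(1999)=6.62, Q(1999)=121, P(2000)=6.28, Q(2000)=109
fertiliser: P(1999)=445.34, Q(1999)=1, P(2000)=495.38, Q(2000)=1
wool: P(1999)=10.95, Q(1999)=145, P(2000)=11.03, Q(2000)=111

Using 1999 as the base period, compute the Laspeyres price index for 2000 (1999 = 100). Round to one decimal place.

100.7

Laspeyres price index uses base-period quantities as weights.
ΣP(2000)·Q(1999) = 6.28×121 + 495.38×1 + 11.03×145 = 759.88 + 495.38 + 1599.35 = 2854.61
ΣP(1999)·Q(1999) = 6.62×121 + 445.34×1 + 10.95×145 = 801.02 + 445.34 + 1587.75 = 2834.11
Index = 2854.61 / 2834.11 × 100 = 100.7233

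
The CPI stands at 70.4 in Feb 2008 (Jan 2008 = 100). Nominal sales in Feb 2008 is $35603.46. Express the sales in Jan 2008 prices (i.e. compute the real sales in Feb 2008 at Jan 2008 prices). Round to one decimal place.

50573.1

Real = Nominal ÷ (Index/100) = 35603.46 ÷ (70.4/100)
     = 35603.46 ÷ 0.704 = 50573.0966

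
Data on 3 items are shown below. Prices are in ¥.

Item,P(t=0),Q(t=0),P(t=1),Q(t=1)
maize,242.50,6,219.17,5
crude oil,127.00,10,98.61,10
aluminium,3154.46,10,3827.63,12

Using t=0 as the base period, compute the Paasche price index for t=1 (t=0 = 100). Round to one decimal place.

119.0

Paasche price index uses current-period quantities as weights.
ΣP(t=1)·Q(t=1) = 219.17×5 + 98.61×10 + 3827.63×12 = 1095.85 + 986.1 + 45931.56 = 48013.51
ΣP(t=0)·Q(t=1) = 242.50×5 + 127.00×10 + 3154.46×12 = 1212.5 + 1270 + 37853.52 = 40336.02
Index = 48013.51 / 40336.02 × 100 = 119.0338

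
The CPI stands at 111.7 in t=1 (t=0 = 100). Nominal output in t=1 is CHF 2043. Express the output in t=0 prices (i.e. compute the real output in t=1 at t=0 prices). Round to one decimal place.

Real = Nominal ÷ (Index/100) = 2043 ÷ (111.7/100)
     = 2043 ÷ 1.117 = 1829.0063

1829.0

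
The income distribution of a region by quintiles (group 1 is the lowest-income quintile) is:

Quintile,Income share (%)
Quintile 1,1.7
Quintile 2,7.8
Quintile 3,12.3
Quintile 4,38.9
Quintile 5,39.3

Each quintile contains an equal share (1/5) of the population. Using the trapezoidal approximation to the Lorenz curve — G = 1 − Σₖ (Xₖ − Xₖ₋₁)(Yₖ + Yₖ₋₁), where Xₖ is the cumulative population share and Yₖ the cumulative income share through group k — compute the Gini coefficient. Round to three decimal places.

0.425

Cumulative income shares Yₖ: 0.0170, 0.0950, 0.2180, 0.6070, 1.0000
Σ (Xₖ−Xₖ₋₁)(Yₖ+Yₖ₋₁) = (1/5)(0.0170+0.0000) + (1/5)(0.0950+0.0170) + (1/5)(0.2180+0.0950) + (1/5)(0.6070+0.2180) + (1/5)(1.0000+0.6070)
  = 0.0034 + 0.0224 + 0.0626 + 0.1650 + 0.3214 = 0.5748
G = 1 − 0.5748 = 0.4252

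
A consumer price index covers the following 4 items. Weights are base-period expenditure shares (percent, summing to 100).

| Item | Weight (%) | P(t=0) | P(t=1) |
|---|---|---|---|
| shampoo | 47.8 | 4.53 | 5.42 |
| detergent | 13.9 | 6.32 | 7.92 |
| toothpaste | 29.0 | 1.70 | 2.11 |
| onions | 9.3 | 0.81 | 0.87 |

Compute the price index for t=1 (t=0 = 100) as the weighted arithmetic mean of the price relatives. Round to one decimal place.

120.6

shampoo: 47.8 × (5.42/4.53) = 47.8 × 1.196468 = 57.1912
detergent: 13.9 × (7.92/6.32) = 13.9 × 1.253165 = 17.4190
toothpaste: 29.0 × (2.11/1.70) = 29.0 × 1.241176 = 35.9941
onions: 9.3 × (0.87/0.81) = 9.3 × 1.074074 = 9.9889
Index = Σ wᵢ·(p₁ᵢ/p₀ᵢ) = 57.1912 + 17.4190 + 35.9941 + 9.9889 = 120.5932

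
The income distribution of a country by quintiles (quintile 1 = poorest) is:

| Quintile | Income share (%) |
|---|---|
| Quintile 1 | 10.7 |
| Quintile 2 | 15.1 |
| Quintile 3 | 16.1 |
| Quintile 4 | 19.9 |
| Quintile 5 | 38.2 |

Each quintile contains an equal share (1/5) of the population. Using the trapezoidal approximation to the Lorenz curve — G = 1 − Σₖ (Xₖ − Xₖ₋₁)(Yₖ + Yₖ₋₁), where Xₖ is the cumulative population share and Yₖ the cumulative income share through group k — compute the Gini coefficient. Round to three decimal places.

0.239

Cumulative income shares Yₖ: 0.1070, 0.2580, 0.4190, 0.6180, 1.0000
Σ (Xₖ−Xₖ₋₁)(Yₖ+Yₖ₋₁) = (1/5)(0.1070+0.0000) + (1/5)(0.2580+0.1070) + (1/5)(0.4190+0.2580) + (1/5)(0.6180+0.4190) + (1/5)(1.0000+0.6180)
  = 0.0214 + 0.0730 + 0.1354 + 0.2074 + 0.3236 = 0.7608
G = 1 − 0.7608 = 0.2392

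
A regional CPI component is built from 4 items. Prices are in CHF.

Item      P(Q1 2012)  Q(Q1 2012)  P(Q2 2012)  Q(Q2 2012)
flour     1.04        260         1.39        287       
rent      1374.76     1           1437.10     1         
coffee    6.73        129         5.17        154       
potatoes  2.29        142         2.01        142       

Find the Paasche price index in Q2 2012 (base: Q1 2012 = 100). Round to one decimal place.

96.1

Paasche price index uses current-period quantities as weights.
ΣP(Q2 2012)·Q(Q2 2012) = 1.39×287 + 1437.10×1 + 5.17×154 + 2.01×142 = 398.93 + 1437.1 + 796.18 + 285.42 = 2917.63
ΣP(Q1 2012)·Q(Q2 2012) = 1.04×287 + 1374.76×1 + 6.73×154 + 2.29×142 = 298.48 + 1374.76 + 1036.42 + 325.18 = 3034.84
Index = 2917.63 / 3034.84 × 100 = 96.1379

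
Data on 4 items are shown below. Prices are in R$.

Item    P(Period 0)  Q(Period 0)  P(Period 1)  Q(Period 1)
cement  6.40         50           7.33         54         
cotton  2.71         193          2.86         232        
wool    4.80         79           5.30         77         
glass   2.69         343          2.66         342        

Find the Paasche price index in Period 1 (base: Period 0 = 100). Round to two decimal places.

105.00

Paasche price index uses current-period quantities as weights.
ΣP(Period 1)·Q(Period 1) = 7.33×54 + 2.86×232 + 5.30×77 + 2.66×342 = 395.82 + 663.52 + 408.1 + 909.72 = 2377.16
ΣP(Period 0)·Q(Period 1) = 6.40×54 + 2.71×232 + 4.80×77 + 2.69×342 = 345.6 + 628.72 + 369.6 + 919.98 = 2263.9
Index = 2377.16 / 2263.9 × 100 = 105.0029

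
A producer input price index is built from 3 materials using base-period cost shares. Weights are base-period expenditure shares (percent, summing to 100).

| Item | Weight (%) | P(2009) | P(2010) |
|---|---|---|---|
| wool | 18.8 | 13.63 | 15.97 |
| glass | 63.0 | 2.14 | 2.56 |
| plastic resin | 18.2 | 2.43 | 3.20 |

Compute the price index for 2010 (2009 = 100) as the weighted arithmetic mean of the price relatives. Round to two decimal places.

wool: 18.8 × (15.97/13.63) = 18.8 × 1.171680 = 22.0276
glass: 63.0 × (2.56/2.14) = 63.0 × 1.196262 = 75.3645
plastic resin: 18.2 × (3.20/2.43) = 18.2 × 1.316872 = 23.9671
Index = Σ wᵢ·(p₁ᵢ/p₀ᵢ) = 22.0276 + 75.3645 + 23.9671 = 121.3592

121.36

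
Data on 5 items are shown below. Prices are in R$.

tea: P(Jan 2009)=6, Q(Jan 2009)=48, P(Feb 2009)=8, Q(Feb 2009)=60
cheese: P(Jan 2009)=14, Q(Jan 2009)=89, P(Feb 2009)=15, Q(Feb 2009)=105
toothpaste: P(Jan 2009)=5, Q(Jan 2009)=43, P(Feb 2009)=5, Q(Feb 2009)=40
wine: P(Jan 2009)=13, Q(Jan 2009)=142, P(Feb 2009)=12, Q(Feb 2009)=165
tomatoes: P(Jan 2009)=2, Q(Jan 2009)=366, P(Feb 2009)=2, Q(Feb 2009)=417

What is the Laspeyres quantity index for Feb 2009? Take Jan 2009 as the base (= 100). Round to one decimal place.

Laspeyres quantity index uses base-period prices as weights.
ΣP(Jan 2009)·Q(Feb 2009) = 6×60 + 14×105 + 5×40 + 13×165 + 2×417 = 360 + 1470 + 200 + 2145 + 834 = 5009
ΣP(Jan 2009)·Q(Jan 2009) = 6×48 + 14×89 + 5×43 + 13×142 + 2×366 = 288 + 1246 + 215 + 1846 + 732 = 4327
Index = 5009 / 4327 × 100 = 115.7615

115.8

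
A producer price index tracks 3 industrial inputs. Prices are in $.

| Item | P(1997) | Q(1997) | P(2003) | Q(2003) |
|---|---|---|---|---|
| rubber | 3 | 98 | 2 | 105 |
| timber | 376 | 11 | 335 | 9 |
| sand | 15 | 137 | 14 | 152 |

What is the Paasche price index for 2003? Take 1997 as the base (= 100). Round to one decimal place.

89.5

Paasche price index uses current-period quantities as weights.
ΣP(2003)·Q(2003) = 2×105 + 335×9 + 14×152 = 210 + 3015 + 2128 = 5353
ΣP(1997)·Q(2003) = 3×105 + 376×9 + 15×152 = 315 + 3384 + 2280 = 5979
Index = 5353 / 5979 × 100 = 89.5300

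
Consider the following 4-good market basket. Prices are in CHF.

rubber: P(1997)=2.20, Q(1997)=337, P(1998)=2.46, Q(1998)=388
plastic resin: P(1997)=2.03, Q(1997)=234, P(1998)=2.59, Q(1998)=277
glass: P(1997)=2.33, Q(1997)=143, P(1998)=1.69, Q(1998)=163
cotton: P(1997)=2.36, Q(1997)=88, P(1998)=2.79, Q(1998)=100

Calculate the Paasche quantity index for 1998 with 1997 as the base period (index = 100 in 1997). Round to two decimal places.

115.82

Paasche quantity index uses current-period prices as weights.
ΣP(1998)·Q(1998) = 2.46×388 + 2.59×277 + 1.69×163 + 2.79×100 = 954.48 + 717.43 + 275.47 + 279 = 2226.38
ΣP(1998)·Q(1997) = 2.46×337 + 2.59×234 + 1.69×143 + 2.79×88 = 829.02 + 606.06 + 241.67 + 245.52 = 1922.27
Index = 2226.38 / 1922.27 × 100 = 115.8204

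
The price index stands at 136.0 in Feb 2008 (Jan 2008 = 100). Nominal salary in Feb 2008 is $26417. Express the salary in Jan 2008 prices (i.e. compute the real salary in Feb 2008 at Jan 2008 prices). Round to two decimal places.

19424.26

Real = Nominal ÷ (Index/100) = 26417 ÷ (136.0/100)
     = 26417 ÷ 1.360 = 19424.2647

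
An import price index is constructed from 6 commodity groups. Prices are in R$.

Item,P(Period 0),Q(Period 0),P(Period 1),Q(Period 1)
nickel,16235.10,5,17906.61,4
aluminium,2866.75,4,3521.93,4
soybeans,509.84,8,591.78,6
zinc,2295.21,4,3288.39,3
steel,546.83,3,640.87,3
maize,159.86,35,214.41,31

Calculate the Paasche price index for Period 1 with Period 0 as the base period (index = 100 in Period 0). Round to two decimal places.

Paasche price index uses current-period quantities as weights.
ΣP(Period 1)·Q(Period 1) = 17906.61×4 + 3521.93×4 + 591.78×6 + 3288.39×3 + 640.87×3 + 214.41×31 = 71626.44 + 14087.72 + 3550.68 + 9865.17 + 1922.61 + 6646.71 = 107699.33
ΣP(Period 0)·Q(Period 1) = 16235.10×4 + 2866.75×4 + 509.84×6 + 2295.21×3 + 546.83×3 + 159.86×31 = 64940.4 + 11467 + 3059.04 + 6885.63 + 1640.49 + 4955.66 = 92948.22
Index = 107699.33 / 92948.22 × 100 = 115.8702

115.87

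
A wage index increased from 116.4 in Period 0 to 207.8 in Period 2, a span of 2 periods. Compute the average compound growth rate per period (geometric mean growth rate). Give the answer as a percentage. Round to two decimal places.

33.61%

Growth factor = (207.8/116.4)^(1/2) = (1.785223)^(1/2) = 1.336123
Growth rate = 1.336123 − 1 = 0.336123 = 33.6123%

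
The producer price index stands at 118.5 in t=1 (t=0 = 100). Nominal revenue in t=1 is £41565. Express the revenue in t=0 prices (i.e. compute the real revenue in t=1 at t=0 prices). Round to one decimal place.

35075.9

Real = Nominal ÷ (Index/100) = 41565 ÷ (118.5/100)
     = 41565 ÷ 1.185 = 35075.9494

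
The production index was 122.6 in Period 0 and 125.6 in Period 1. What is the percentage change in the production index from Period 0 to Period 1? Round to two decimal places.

2.45%

Change = (125.6 − 122.6) / 122.6 × 100
       = 3.0 / 122.6 × 100 = 2.4470%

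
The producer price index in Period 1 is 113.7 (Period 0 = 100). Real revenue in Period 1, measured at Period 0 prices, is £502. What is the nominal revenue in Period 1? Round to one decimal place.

570.8

Nominal = Real × (Index/100) = 502 × (113.7/100)
        = 502 × 1.137 = 570.7740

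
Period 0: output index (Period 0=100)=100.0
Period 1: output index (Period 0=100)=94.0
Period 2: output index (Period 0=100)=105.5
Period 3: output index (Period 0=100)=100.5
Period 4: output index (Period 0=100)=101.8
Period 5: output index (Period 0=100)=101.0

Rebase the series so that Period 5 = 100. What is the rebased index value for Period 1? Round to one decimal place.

Rebased(Period 1) = 94.0 / 101.0 × 100 = 93.0693

93.1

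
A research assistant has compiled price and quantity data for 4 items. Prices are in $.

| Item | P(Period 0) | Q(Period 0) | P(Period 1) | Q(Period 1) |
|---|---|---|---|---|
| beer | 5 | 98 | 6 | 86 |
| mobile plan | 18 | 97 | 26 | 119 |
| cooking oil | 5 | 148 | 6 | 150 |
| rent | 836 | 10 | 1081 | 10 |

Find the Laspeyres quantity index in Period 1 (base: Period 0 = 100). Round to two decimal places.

103.05

Laspeyres quantity index uses base-period prices as weights.
ΣP(Period 0)·Q(Period 1) = 5×86 + 18×119 + 5×150 + 836×10 = 430 + 2142 + 750 + 8360 = 11682
ΣP(Period 0)·Q(Period 0) = 5×98 + 18×97 + 5×148 + 836×10 = 490 + 1746 + 740 + 8360 = 11336
Index = 11682 / 11336 × 100 = 103.0522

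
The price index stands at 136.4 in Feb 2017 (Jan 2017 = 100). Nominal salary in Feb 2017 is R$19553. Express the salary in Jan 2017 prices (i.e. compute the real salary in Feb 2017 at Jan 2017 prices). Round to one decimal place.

Real = Nominal ÷ (Index/100) = 19553 ÷ (136.4/100)
     = 19553 ÷ 1.364 = 14335.0440

14335.0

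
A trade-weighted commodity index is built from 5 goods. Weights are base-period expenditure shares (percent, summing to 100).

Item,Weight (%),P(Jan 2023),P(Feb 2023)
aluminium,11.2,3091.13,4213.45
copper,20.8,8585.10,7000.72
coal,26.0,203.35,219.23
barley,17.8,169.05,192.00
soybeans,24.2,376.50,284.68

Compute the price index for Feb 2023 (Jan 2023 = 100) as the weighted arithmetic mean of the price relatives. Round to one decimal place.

aluminium: 11.2 × (4213.45/3091.13) = 11.2 × 1.363078 = 15.2665
copper: 20.8 × (7000.72/8585.10) = 20.8 × 0.815450 = 16.9614
coal: 26.0 × (219.23/203.35) = 26.0 × 1.078092 = 28.0304
barley: 17.8 × (192.00/169.05) = 17.8 × 1.135759 = 20.2165
soybeans: 24.2 × (284.68/376.50) = 24.2 × 0.756122 = 18.2982
Index = Σ wᵢ·(p₁ᵢ/p₀ᵢ) = 15.2665 + 16.9614 + 28.0304 + 20.2165 + 18.2982 = 98.7729

98.8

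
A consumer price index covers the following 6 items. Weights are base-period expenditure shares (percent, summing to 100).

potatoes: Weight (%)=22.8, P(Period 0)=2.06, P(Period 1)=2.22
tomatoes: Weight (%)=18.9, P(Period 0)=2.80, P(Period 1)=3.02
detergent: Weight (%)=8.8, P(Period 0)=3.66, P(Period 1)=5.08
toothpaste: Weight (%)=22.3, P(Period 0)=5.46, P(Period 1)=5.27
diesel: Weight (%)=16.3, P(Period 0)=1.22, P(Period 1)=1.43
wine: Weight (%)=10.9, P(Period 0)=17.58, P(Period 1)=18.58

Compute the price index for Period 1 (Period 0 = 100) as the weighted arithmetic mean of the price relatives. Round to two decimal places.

potatoes: 22.8 × (2.22/2.06) = 22.8 × 1.077670 = 24.5709
tomatoes: 18.9 × (3.02/2.80) = 18.9 × 1.078571 = 20.3850
detergent: 8.8 × (5.08/3.66) = 8.8 × 1.387978 = 12.2142
toothpaste: 22.3 × (5.27/5.46) = 22.3 × 0.965201 = 21.5240
diesel: 16.3 × (1.43/1.22) = 16.3 × 1.172131 = 19.1057
wine: 10.9 × (18.58/17.58) = 10.9 × 1.056883 = 11.5200
Index = Σ wᵢ·(p₁ᵢ/p₀ᵢ) = 24.5709 + 20.3850 + 12.2142 + 21.5240 + 19.1057 + 11.5200 = 109.3198

109.32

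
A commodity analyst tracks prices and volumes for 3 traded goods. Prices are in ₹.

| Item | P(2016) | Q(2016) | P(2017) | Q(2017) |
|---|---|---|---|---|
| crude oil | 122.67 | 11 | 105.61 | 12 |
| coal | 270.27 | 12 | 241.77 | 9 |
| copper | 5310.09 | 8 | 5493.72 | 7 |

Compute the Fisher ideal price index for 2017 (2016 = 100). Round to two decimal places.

Laspeyres component (base-period weights):
ΣP(2017)Q(2016) = 105.61×11 + 241.77×12 + 5493.72×8 = 1161.71 + 2901.24 + 43949.76 = 48012.71
ΣP(2016)Q(2016) = 122.67×11 + 270.27×12 + 5310.09×8 = 1349.37 + 3243.24 + 42480.72 = 47073.33
L = 48012.71 / 47073.33 × 100 = 101.9956
Paasche component (current-period weights):
ΣP(2017)Q(2017) = 105.61×12 + 241.77×9 + 5493.72×7 = 1267.32 + 2175.93 + 38456.04 = 41899.29
ΣP(2016)Q(2017) = 122.67×12 + 270.27×9 + 5310.09×7 = 1472.04 + 2432.43 + 37170.63 = 41075.1
P = 41899.29 / 41075.1 × 100 = 102.0065
Fisher = √(L × P) = √(101.9956 × 102.0065) = 102.0011

102.00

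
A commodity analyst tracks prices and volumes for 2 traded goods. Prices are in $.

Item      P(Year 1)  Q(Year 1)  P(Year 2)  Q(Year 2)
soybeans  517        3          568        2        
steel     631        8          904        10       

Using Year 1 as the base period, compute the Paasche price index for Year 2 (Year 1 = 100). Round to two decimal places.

138.56

Paasche price index uses current-period quantities as weights.
ΣP(Year 2)·Q(Year 2) = 568×2 + 904×10 = 1136 + 9040 = 10176
ΣP(Year 1)·Q(Year 2) = 517×2 + 631×10 = 1034 + 6310 = 7344
Index = 10176 / 7344 × 100 = 138.5621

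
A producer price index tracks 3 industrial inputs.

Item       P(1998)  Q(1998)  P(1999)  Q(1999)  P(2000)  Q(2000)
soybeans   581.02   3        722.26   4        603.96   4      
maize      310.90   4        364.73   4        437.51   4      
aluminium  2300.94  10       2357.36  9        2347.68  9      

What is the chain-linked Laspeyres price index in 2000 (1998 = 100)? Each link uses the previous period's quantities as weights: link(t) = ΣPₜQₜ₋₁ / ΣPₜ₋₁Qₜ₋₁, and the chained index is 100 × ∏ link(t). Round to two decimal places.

103.53

Link 1998→1999:
ΣP(1999)Q(1998) = 722.26×3 + 364.73×4 + 2357.36×10 = 2166.78 + 1458.92 + 23573.6 = 27199.3
ΣP(1998)Q(1998) = 581.02×3 + 310.90×4 + 2300.94×10 = 1743.06 + 1243.6 + 23009.4 = 25996.06
link = 27199.3/25996.06 = 1.046285
Link 1999→2000:
ΣP(2000)Q(1999) = 603.96×4 + 437.51×4 + 2347.68×9 = 2415.84 + 1750.04 + 21129.12 = 25295
ΣP(1999)Q(1999) = 722.26×4 + 364.73×4 + 2357.36×9 = 2889.04 + 1458.92 + 21216.24 = 25564.2
link = 25295/25564.2 = 0.989470
Chained index = 100 × 1.046285 × 0.989470 = 103.5268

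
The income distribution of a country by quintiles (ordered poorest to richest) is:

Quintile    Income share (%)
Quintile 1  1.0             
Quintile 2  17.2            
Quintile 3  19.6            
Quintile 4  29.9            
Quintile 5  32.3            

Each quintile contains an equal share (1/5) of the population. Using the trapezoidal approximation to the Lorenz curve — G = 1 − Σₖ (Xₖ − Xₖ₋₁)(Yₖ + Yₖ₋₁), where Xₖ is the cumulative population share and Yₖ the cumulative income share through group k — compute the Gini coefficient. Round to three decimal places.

Cumulative income shares Yₖ: 0.0100, 0.1820, 0.3780, 0.6770, 1.0000
Σ (Xₖ−Xₖ₋₁)(Yₖ+Yₖ₋₁) = (1/5)(0.0100+0.0000) + (1/5)(0.1820+0.0100) + (1/5)(0.3780+0.1820) + (1/5)(0.6770+0.3780) + (1/5)(1.0000+0.6770)
  = 0.0020 + 0.0384 + 0.1120 + 0.2110 + 0.3354 = 0.6988
G = 1 − 0.6988 = 0.3012

0.301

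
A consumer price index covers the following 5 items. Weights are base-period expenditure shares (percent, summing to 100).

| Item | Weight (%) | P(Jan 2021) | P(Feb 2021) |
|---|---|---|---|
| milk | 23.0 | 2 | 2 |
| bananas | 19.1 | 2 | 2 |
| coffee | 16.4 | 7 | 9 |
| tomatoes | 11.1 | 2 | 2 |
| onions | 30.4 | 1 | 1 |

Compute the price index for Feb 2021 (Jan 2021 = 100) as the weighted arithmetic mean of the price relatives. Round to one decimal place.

milk: 23.0 × (2/2) = 23.0 × 1.000000 = 23.0000
bananas: 19.1 × (2/2) = 19.1 × 1.000000 = 19.1000
coffee: 16.4 × (9/7) = 16.4 × 1.285714 = 21.0857
tomatoes: 11.1 × (2/2) = 11.1 × 1.000000 = 11.1000
onions: 30.4 × (1/1) = 30.4 × 1.000000 = 30.4000
Index = Σ wᵢ·(p₁ᵢ/p₀ᵢ) = 23.0000 + 19.1000 + 21.0857 + 11.1000 + 30.4000 = 104.6857

104.7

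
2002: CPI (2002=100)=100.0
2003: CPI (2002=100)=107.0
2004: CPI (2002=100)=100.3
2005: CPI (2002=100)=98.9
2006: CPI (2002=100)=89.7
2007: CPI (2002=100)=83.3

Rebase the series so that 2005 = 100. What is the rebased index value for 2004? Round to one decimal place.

101.4

Rebased(2004) = 100.3 / 98.9 × 100 = 101.4156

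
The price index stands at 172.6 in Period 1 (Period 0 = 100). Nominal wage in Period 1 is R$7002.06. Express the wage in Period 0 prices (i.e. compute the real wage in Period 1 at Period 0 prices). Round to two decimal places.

4056.81

Real = Nominal ÷ (Index/100) = 7002.06 ÷ (172.6/100)
     = 7002.06 ÷ 1.726 = 4056.8134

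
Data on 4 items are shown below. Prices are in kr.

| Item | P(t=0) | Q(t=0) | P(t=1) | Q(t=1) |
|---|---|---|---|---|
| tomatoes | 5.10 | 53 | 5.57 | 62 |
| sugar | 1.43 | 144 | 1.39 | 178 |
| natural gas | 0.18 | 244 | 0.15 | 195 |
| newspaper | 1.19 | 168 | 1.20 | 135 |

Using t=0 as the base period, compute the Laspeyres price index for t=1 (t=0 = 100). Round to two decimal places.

101.88

Laspeyres price index uses base-period quantities as weights.
ΣP(t=1)·Q(t=0) = 5.57×53 + 1.39×144 + 0.15×244 + 1.20×168 = 295.21 + 200.16 + 36.6 + 201.6 = 733.57
ΣP(t=0)·Q(t=0) = 5.10×53 + 1.43×144 + 0.18×244 + 1.19×168 = 270.3 + 205.92 + 43.92 + 199.92 = 720.06
Index = 733.57 / 720.06 × 100 = 101.8762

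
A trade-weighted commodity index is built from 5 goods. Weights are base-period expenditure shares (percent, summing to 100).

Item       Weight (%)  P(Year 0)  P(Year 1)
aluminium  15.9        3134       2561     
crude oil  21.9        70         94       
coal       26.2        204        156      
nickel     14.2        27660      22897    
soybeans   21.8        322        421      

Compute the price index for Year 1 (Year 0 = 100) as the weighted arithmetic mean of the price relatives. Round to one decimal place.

102.7

aluminium: 15.9 × (2561/3134) = 15.9 × 0.817167 = 12.9929
crude oil: 21.9 × (94/70) = 21.9 × 1.342857 = 29.4086
coal: 26.2 × (156/204) = 26.2 × 0.764706 = 20.0353
nickel: 14.2 × (22897/27660) = 14.2 × 0.827802 = 11.7548
soybeans: 21.8 × (421/322) = 21.8 × 1.307453 = 28.5025
Index = Σ wᵢ·(p₁ᵢ/p₀ᵢ) = 12.9929 + 29.4086 + 20.0353 + 11.7548 + 28.5025 = 102.6941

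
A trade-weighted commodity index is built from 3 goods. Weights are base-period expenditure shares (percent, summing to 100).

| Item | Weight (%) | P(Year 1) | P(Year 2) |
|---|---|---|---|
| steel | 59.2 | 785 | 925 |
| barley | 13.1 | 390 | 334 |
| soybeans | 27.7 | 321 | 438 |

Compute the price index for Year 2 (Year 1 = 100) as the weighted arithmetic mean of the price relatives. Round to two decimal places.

steel: 59.2 × (925/785) = 59.2 × 1.178344 = 69.7580
barley: 13.1 × (334/390) = 13.1 × 0.856410 = 11.2190
soybeans: 27.7 × (438/321) = 27.7 × 1.364486 = 37.7963
Index = Σ wᵢ·(p₁ᵢ/p₀ᵢ) = 69.7580 + 11.2190 + 37.7963 = 118.7732

118.77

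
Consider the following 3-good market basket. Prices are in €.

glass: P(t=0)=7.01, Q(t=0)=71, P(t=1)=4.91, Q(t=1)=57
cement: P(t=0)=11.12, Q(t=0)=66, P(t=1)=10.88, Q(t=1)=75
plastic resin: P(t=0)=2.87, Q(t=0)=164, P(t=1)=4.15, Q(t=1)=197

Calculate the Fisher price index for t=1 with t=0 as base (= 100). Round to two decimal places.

104.49

Laspeyres component (base-period weights):
ΣP(t=1)Q(t=0) = 4.91×71 + 10.88×66 + 4.15×164 = 348.61 + 718.08 + 680.6 = 1747.29
ΣP(t=0)Q(t=0) = 7.01×71 + 11.12×66 + 2.87×164 = 497.71 + 733.92 + 470.68 = 1702.31
L = 1747.29 / 1702.31 × 100 = 102.6423
Paasche component (current-period weights):
ΣP(t=1)Q(t=1) = 4.91×57 + 10.88×75 + 4.15×197 = 279.87 + 816 + 817.55 = 1913.42
ΣP(t=0)Q(t=1) = 7.01×57 + 11.12×75 + 2.87×197 = 399.57 + 834 + 565.39 = 1798.96
P = 1913.42 / 1798.96 × 100 = 106.3626
Fisher = √(L × P) = √(102.6423 × 106.3626) = 104.4859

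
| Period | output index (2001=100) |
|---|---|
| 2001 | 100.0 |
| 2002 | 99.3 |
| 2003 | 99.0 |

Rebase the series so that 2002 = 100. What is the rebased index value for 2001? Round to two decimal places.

100.70

Rebased(2001) = 100.0 / 99.3 × 100 = 100.7049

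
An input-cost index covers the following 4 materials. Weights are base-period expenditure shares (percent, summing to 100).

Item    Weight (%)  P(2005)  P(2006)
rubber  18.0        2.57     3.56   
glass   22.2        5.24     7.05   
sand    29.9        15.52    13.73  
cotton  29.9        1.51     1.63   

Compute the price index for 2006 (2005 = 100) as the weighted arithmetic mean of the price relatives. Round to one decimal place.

rubber: 18.0 × (3.56/2.57) = 18.0 × 1.385214 = 24.9339
glass: 22.2 × (7.05/5.24) = 22.2 × 1.345420 = 29.8683
sand: 29.9 × (13.73/15.52) = 29.9 × 0.884665 = 26.4515
cotton: 29.9 × (1.63/1.51) = 29.9 × 1.079470 = 32.2762
Index = Σ wᵢ·(p₁ᵢ/p₀ᵢ) = 24.9339 + 29.8683 + 26.4515 + 32.2762 = 113.5298

113.5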